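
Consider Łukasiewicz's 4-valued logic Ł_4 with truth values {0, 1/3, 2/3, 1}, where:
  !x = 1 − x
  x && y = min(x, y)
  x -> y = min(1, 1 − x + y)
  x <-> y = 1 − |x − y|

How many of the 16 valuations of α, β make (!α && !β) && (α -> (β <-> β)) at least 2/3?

4

α = 0, β = 0 ↦ 1  ≥
α = 0, β = 1/3 ↦ 2/3  ≥
α = 0, β = 2/3 ↦ 1/3  <
α = 0, β = 1 ↦ 0  <
α = 1/3, β = 0 ↦ 2/3  ≥
α = 1/3, β = 1/3 ↦ 2/3  ≥
α = 1/3, β = 2/3 ↦ 1/3  <
α = 1/3, β = 1 ↦ 0  <
α = 2/3, β = 0 ↦ 1/3  <
α = 2/3, β = 1/3 ↦ 1/3  <
α = 2/3, β = 2/3 ↦ 1/3  <
α = 2/3, β = 1 ↦ 0  <
α = 1, β = 0 ↦ 0  <
α = 1, β = 1/3 ↦ 0  <
α = 1, β = 2/3 ↦ 0  <
α = 1, β = 1 ↦ 0  <
So 4 of the 16 assignments meet the threshold.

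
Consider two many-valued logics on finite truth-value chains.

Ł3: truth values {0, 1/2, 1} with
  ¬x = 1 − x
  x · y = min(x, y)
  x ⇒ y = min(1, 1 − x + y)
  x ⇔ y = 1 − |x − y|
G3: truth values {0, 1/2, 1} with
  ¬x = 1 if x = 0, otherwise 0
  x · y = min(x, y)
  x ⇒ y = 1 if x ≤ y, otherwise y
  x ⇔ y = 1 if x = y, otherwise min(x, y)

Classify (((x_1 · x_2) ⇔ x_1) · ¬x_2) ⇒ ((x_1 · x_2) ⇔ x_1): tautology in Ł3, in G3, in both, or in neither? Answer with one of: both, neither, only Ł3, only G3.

both

In Ł3: every assignment gives 1 — tautology.
In G3: every assignment gives 1 — tautology.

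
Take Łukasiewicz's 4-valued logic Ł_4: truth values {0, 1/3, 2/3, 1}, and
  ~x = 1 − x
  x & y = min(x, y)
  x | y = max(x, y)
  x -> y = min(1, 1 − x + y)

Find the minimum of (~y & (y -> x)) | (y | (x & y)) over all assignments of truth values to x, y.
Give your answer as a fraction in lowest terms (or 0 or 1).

2/3

Take x = 0, y = 1/3:
~y = ~1/3 = 2/3
y -> x = 1/3 -> 0 = 2/3
~y & (y -> x) = 2/3 & 2/3 = 2/3
x & y = 0 & 1/3 = 0
y | (x & y) = 1/3 | 0 = 1/3
(~y & (y -> x)) | (y | (x & y)) = 2/3 | 1/3 = 2/3
No assignment yields a value below 2/3, so this is the minimum.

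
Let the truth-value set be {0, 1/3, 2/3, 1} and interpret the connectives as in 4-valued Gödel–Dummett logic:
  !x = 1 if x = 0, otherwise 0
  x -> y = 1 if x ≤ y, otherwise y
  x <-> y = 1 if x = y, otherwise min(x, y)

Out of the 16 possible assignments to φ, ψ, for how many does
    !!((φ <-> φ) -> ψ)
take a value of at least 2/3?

φ = 0, ψ = 0 ↦ 0  <
φ = 0, ψ = 1/3 ↦ 1  ≥
φ = 0, ψ = 2/3 ↦ 1  ≥
φ = 0, ψ = 1 ↦ 1  ≥
φ = 1/3, ψ = 0 ↦ 0  <
φ = 1/3, ψ = 1/3 ↦ 1  ≥
φ = 1/3, ψ = 2/3 ↦ 1  ≥
φ = 1/3, ψ = 1 ↦ 1  ≥
φ = 2/3, ψ = 0 ↦ 0  <
φ = 2/3, ψ = 1/3 ↦ 1  ≥
φ = 2/3, ψ = 2/3 ↦ 1  ≥
φ = 2/3, ψ = 1 ↦ 1  ≥
φ = 1, ψ = 0 ↦ 0  <
φ = 1, ψ = 1/3 ↦ 1  ≥
φ = 1, ψ = 2/3 ↦ 1  ≥
φ = 1, ψ = 1 ↦ 1  ≥
So 12 of the 16 assignments meet the threshold.

12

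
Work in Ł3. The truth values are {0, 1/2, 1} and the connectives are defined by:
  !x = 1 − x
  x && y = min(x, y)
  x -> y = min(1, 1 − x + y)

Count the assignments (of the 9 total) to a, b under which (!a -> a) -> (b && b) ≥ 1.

a = 0, b = 0 ↦ 1  ≥
a = 0, b = 1/2 ↦ 1  ≥
a = 0, b = 1 ↦ 1  ≥
a = 1/2, b = 0 ↦ 0  <
a = 1/2, b = 1/2 ↦ 1/2  <
a = 1/2, b = 1 ↦ 1  ≥
a = 1, b = 0 ↦ 0  <
a = 1, b = 1/2 ↦ 1/2  <
a = 1, b = 1 ↦ 1  ≥
So 5 of the 9 assignments meet the threshold.

5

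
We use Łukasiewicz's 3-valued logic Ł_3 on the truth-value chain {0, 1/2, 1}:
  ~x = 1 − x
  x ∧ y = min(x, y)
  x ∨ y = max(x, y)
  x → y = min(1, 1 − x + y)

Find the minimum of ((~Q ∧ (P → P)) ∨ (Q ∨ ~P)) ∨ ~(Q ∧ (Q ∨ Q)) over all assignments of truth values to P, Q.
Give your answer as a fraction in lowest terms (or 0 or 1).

Take P = 1/2, Q = 1/2:
~Q = ~1/2 = 1/2
P → P = 1/2 → 1/2 = 1
~Q ∧ (P → P) = 1/2 ∧ 1 = 1/2
~P = ~1/2 = 1/2
Q ∨ ~P = 1/2 ∨ 1/2 = 1/2
(~Q ∧ (P → P)) ∨ (Q ∨ ~P) = 1/2 ∨ 1/2 = 1/2
Q ∨ Q = 1/2 ∨ 1/2 = 1/2
Q ∧ (Q ∨ Q) = 1/2 ∧ 1/2 = 1/2
~(Q ∧ (Q ∨ Q)) = ~1/2 = 1/2
((~Q ∧ (P → P)) ∨ (Q ∨ ~P)) ∨ ~(Q ∧ (Q ∨ Q)) = 1/2 ∨ 1/2 = 1/2
No assignment yields a value below 1/2, so this is the minimum.

1/2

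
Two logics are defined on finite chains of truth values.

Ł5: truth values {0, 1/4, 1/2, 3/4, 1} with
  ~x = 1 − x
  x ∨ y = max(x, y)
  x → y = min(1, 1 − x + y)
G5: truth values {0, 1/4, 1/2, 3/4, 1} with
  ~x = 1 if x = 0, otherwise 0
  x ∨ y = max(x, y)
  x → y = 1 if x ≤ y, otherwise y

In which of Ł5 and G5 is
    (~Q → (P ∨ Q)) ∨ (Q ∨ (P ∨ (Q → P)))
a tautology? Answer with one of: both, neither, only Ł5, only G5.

In Ł5: at P = 0, Q = 1/4 the value is 3/4 — not a tautology.
In G5: every assignment gives 1 — tautology.

only G5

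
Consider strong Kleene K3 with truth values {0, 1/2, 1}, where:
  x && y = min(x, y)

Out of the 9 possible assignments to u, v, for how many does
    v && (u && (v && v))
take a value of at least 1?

u = 0, v = 0 ↦ 0  <
u = 0, v = 1/2 ↦ 0  <
u = 0, v = 1 ↦ 0  <
u = 1/2, v = 0 ↦ 0  <
u = 1/2, v = 1/2 ↦ 1/2  <
u = 1/2, v = 1 ↦ 1/2  <
u = 1, v = 0 ↦ 0  <
u = 1, v = 1/2 ↦ 1/2  <
u = 1, v = 1 ↦ 1  ≥
So 1 of the 9 assignments meets the threshold.

1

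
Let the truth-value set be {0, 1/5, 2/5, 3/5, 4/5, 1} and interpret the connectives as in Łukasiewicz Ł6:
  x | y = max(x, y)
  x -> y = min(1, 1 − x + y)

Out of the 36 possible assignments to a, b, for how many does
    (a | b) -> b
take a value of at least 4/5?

26

value 1: 21 assignments (counts)
value 4/5: 5 assignments (counts)
value 3/5: 4 assignments
value 2/5: 3 assignments
value 1/5: 2 assignments
value 0: 1 assignment
So 26 of the 36 assignments meet the threshold.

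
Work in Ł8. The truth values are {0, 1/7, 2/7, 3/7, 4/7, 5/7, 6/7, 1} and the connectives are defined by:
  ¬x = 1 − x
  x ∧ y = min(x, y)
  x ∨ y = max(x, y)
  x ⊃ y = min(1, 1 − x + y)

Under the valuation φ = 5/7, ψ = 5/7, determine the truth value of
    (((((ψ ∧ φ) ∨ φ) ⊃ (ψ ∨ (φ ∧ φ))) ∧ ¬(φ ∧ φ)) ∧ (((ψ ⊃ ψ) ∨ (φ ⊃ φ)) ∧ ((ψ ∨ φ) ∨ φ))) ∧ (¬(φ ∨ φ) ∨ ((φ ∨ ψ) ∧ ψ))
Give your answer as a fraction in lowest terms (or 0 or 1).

2/7

ψ ∧ φ = 5/7 ∧ 5/7 = 5/7
(ψ ∧ φ) ∨ φ = 5/7 ∨ 5/7 = 5/7
φ ∧ φ = 5/7 ∧ 5/7 = 5/7
ψ ∨ (φ ∧ φ) = 5/7 ∨ 5/7 = 5/7
((ψ ∧ φ) ∨ φ) ⊃ (ψ ∨ (φ ∧ φ)) = 5/7 ⊃ 5/7 = 1
φ ∧ φ = 5/7 ∧ 5/7 = 5/7
¬(φ ∧ φ) = ¬5/7 = 2/7
(((ψ ∧ φ) ∨ φ) ⊃ (ψ ∨ (φ ∧ φ))) ∧ ¬(φ ∧ φ) = 1 ∧ 2/7 = 2/7
ψ ⊃ ψ = 5/7 ⊃ 5/7 = 1
φ ⊃ φ = 5/7 ⊃ 5/7 = 1
(ψ ⊃ ψ) ∨ (φ ⊃ φ) = 1 ∨ 1 = 1
ψ ∨ φ = 5/7 ∨ 5/7 = 5/7
(ψ ∨ φ) ∨ φ = 5/7 ∨ 5/7 = 5/7
((ψ ⊃ ψ) ∨ (φ ⊃ φ)) ∧ ((ψ ∨ φ) ∨ φ) = 1 ∧ 5/7 = 5/7
((((ψ ∧ φ) ∨ φ) ⊃ (ψ ∨ (φ ∧ φ))) ∧ ¬(φ ∧ φ)) ∧ (((ψ ⊃ ψ) ∨ (φ ⊃ φ)) ∧ ((ψ ∨ φ) ∨ φ)) = 2/7 ∧ 5/7 = 2/7
φ ∨ φ = 5/7 ∨ 5/7 = 5/7
¬(φ ∨ φ) = ¬5/7 = 2/7
φ ∨ ψ = 5/7 ∨ 5/7 = 5/7
(φ ∨ ψ) ∧ ψ = 5/7 ∧ 5/7 = 5/7
¬(φ ∨ φ) ∨ ((φ ∨ ψ) ∧ ψ) = 2/7 ∨ 5/7 = 5/7
(((((ψ ∧ φ) ∨ φ) ⊃ (ψ ∨ (φ ∧ φ))) ∧ ¬(φ ∧ φ)) ∧ (((ψ ⊃ ψ) ∨ (φ ⊃ φ)) ∧ ((ψ ∨ φ) ∨ φ))) ∧ (¬(φ ∨ φ) ∨ ((φ ∨ ψ) ∧ ψ)) = 2/7 ∧ 5/7 = 2/7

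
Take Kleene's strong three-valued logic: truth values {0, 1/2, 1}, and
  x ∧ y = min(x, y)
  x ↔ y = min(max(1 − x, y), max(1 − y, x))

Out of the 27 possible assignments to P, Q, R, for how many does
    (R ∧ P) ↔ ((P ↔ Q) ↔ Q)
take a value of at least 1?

value 1: 8 assignments (counts)
value 1/2: 17 assignments
value 0: 2 assignments
So 8 of the 27 assignments meet the threshold.

8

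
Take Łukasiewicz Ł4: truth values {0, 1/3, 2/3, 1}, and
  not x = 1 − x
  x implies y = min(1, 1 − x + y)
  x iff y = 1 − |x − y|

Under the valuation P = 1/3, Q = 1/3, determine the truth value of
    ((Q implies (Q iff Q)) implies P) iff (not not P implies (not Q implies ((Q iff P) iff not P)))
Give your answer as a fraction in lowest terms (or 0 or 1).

Q iff Q = 1/3 iff 1/3 = 1
Q implies (Q iff Q) = 1/3 implies 1 = 1
(Q implies (Q iff Q)) implies P = 1 implies 1/3 = 1/3
not P = not 1/3 = 2/3
not not P = not 2/3 = 1/3
not Q = not 1/3 = 2/3
Q iff P = 1/3 iff 1/3 = 1
not P = not 1/3 = 2/3
(Q iff P) iff not P = 1 iff 2/3 = 2/3
not Q implies ((Q iff P) iff not P) = 2/3 implies 2/3 = 1
not not P implies (not Q implies ((Q iff P) iff not P)) = 1/3 implies 1 = 1
((Q implies (Q iff Q)) implies P) iff (not not P implies (not Q implies ((Q iff P) iff not P))) = 1/3 iff 1 = 1/3

1/3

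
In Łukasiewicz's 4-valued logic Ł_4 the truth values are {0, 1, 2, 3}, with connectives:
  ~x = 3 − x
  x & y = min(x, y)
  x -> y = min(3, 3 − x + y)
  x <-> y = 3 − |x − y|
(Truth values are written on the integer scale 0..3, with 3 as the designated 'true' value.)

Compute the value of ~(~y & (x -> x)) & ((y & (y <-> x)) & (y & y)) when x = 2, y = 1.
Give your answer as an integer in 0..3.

~y = ~1 = 2
x -> x = 2 -> 2 = 3
~y & (x -> x) = 2 & 3 = 2
~(~y & (x -> x)) = ~2 = 1
y <-> x = 1 <-> 2 = 2
y & (y <-> x) = 1 & 2 = 1
y & y = 1 & 1 = 1
(y & (y <-> x)) & (y & y) = 1 & 1 = 1
~(~y & (x -> x)) & ((y & (y <-> x)) & (y & y)) = 1 & 1 = 1

1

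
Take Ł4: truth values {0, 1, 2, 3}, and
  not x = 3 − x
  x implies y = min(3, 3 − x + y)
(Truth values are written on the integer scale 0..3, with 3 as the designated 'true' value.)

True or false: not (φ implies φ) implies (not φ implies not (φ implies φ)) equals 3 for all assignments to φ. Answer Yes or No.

φ = 0 ↦ 3
φ = 1 ↦ 3
φ = 2 ↦ 3
φ = 3 ↦ 3
Every assignment gives a value ≥ 3.

Yes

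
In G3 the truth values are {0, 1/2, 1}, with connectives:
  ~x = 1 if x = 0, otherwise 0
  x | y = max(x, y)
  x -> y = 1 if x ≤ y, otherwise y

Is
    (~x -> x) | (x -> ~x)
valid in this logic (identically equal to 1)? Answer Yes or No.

Yes

x = 0 ↦ 1
x = 1/2 ↦ 1
x = 1 ↦ 1
Every assignment gives a value ≥ 1.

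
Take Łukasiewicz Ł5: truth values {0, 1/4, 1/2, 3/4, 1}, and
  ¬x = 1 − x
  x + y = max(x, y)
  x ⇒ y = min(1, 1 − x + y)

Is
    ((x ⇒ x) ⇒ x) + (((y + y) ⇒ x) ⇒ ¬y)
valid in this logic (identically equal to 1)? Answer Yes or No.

Counterexample: take x = 1/4, y = 1/4.
x ⇒ x = 1/4 ⇒ 1/4 = 1
(x ⇒ x) ⇒ x = 1 ⇒ 1/4 = 1/4
y + y = 1/4 + 1/4 = 1/4
(y + y) ⇒ x = 1/4 ⇒ 1/4 = 1
¬y = ¬1/4 = 3/4
((y + y) ⇒ x) ⇒ ¬y = 1 ⇒ 3/4 = 3/4
((x ⇒ x) ⇒ x) + (((y + y) ⇒ x) ⇒ ¬y) = 1/4 + 3/4 = 3/4
This gives 3/4 ≠ 1.

No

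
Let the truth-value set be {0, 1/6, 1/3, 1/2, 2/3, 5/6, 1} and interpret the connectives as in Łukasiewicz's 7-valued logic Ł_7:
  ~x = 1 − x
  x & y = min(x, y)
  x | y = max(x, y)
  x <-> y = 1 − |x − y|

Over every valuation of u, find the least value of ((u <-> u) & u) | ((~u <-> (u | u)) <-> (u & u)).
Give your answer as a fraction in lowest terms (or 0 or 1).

Take u = 1/2:
u <-> u = 1/2 <-> 1/2 = 1
(u <-> u) & u = 1 & 1/2 = 1/2
~u = ~1/2 = 1/2
u | u = 1/2 | 1/2 = 1/2
~u <-> (u | u) = 1/2 <-> 1/2 = 1
u & u = 1/2 & 1/2 = 1/2
(~u <-> (u | u)) <-> (u & u) = 1 <-> 1/2 = 1/2
((u <-> u) & u) | ((~u <-> (u | u)) <-> (u & u)) = 1/2 | 1/2 = 1/2
No assignment yields a value below 1/2, so this is the minimum.

1/2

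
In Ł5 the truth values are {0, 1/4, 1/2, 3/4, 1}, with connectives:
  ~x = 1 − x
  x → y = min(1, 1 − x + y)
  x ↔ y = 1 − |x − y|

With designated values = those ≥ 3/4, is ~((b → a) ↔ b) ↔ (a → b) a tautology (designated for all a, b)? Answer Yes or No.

No

Counterexample: take a = 0, b = 1/4.
b → a = 1/4 → 0 = 3/4
(b → a) ↔ b = 3/4 ↔ 1/4 = 1/2
~((b → a) ↔ b) = ~1/2 = 1/2
a → b = 0 → 1/4 = 1
~((b → a) ↔ b) ↔ (a → b) = 1/2 ↔ 1 = 1/2
This gives 1/2, which is below 3/4.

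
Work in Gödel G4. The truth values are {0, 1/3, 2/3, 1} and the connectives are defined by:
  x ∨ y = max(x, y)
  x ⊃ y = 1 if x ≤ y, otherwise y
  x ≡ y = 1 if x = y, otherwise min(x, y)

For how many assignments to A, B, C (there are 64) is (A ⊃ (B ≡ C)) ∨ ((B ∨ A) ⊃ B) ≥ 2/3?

49

value 1: 46 assignments (counts)
value 2/3: 3 assignments (counts)
value 1/3: 6 assignments
value 0: 9 assignments
So 49 of the 64 assignments meet the threshold.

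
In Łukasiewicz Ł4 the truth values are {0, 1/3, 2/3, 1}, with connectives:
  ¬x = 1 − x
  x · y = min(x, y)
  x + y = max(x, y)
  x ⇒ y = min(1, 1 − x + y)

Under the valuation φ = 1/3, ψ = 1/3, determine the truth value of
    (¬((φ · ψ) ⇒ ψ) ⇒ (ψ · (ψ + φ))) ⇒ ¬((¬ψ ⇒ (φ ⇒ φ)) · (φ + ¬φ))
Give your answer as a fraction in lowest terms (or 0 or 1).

1/3

φ · ψ = 1/3 · 1/3 = 1/3
(φ · ψ) ⇒ ψ = 1/3 ⇒ 1/3 = 1
¬((φ · ψ) ⇒ ψ) = ¬1 = 0
ψ + φ = 1/3 + 1/3 = 1/3
ψ · (ψ + φ) = 1/3 · 1/3 = 1/3
¬((φ · ψ) ⇒ ψ) ⇒ (ψ · (ψ + φ)) = 0 ⇒ 1/3 = 1
¬ψ = ¬1/3 = 2/3
φ ⇒ φ = 1/3 ⇒ 1/3 = 1
¬ψ ⇒ (φ ⇒ φ) = 2/3 ⇒ 1 = 1
¬φ = ¬1/3 = 2/3
φ + ¬φ = 1/3 + 2/3 = 2/3
(¬ψ ⇒ (φ ⇒ φ)) · (φ + ¬φ) = 1 · 2/3 = 2/3
¬((¬ψ ⇒ (φ ⇒ φ)) · (φ + ¬φ)) = ¬2/3 = 1/3
(¬((φ · ψ) ⇒ ψ) ⇒ (ψ · (ψ + φ))) ⇒ ¬((¬ψ ⇒ (φ ⇒ φ)) · (φ + ¬φ)) = 1 ⇒ 1/3 = 1/3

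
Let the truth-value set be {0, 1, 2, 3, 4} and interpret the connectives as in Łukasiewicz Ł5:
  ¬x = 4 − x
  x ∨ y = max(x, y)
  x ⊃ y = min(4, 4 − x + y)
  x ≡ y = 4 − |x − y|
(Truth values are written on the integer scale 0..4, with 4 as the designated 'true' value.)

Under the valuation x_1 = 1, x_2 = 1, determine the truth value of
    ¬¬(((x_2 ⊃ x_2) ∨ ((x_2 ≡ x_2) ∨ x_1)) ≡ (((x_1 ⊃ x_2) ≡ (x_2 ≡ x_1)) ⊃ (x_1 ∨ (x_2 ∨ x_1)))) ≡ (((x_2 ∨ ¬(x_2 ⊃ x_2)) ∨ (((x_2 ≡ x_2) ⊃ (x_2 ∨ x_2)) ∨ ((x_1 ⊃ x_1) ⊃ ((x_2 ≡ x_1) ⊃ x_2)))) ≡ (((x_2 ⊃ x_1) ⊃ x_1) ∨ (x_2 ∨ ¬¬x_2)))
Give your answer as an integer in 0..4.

1

x_2 ⊃ x_2 = 1 ⊃ 1 = 4
x_2 ≡ x_2 = 1 ≡ 1 = 4
(x_2 ≡ x_2) ∨ x_1 = 4 ∨ 1 = 4
(x_2 ⊃ x_2) ∨ ((x_2 ≡ x_2) ∨ x_1) = 4 ∨ 4 = 4
x_1 ⊃ x_2 = 1 ⊃ 1 = 4
x_2 ≡ x_1 = 1 ≡ 1 = 4
(x_1 ⊃ x_2) ≡ (x_2 ≡ x_1) = 4 ≡ 4 = 4
x_2 ∨ x_1 = 1 ∨ 1 = 1
x_1 ∨ (x_2 ∨ x_1) = 1 ∨ 1 = 1
((x_1 ⊃ x_2) ≡ (x_2 ≡ x_1)) ⊃ (x_1 ∨ (x_2 ∨ x_1)) = 4 ⊃ 1 = 1
((x_2 ⊃ x_2) ∨ ((x_2 ≡ x_2) ∨ x_1)) ≡ (((x_1 ⊃ x_2) ≡ (x_2 ≡ x_1)) ⊃ (x_1 ∨ (x_2 ∨ x_1))) = 4 ≡ 1 = 1
¬(((x_2 ⊃ x_2) ∨ ((x_2 ≡ x_2) ∨ x_1)) ≡ (((x_1 ⊃ x_2) ≡ (x_2 ≡ x_1)) ⊃ (x_1 ∨ (x_2 ∨ x_1)))) = ¬1 = 3
¬¬(((x_2 ⊃ x_2) ∨ ((x_2 ≡ x_2) ∨ x_1)) ≡ (((x_1 ⊃ x_2) ≡ (x_2 ≡ x_1)) ⊃ (x_1 ∨ (x_2 ∨ x_1)))) = ¬3 = 1
x_2 ⊃ x_2 = 1 ⊃ 1 = 4
¬(x_2 ⊃ x_2) = ¬4 = 0
x_2 ∨ ¬(x_2 ⊃ x_2) = 1 ∨ 0 = 1
x_2 ≡ x_2 = 1 ≡ 1 = 4
x_2 ∨ x_2 = 1 ∨ 1 = 1
(x_2 ≡ x_2) ⊃ (x_2 ∨ x_2) = 4 ⊃ 1 = 1
x_1 ⊃ x_1 = 1 ⊃ 1 = 4
x_2 ≡ x_1 = 1 ≡ 1 = 4
(x_2 ≡ x_1) ⊃ x_2 = 4 ⊃ 1 = 1
(x_1 ⊃ x_1) ⊃ ((x_2 ≡ x_1) ⊃ x_2) = 4 ⊃ 1 = 1
((x_2 ≡ x_2) ⊃ (x_2 ∨ x_2)) ∨ ((x_1 ⊃ x_1) ⊃ ((x_2 ≡ x_1) ⊃ x_2)) = 1 ∨ 1 = 1
(x_2 ∨ ¬(x_2 ⊃ x_2)) ∨ (((x_2 ≡ x_2) ⊃ (x_2 ∨ x_2)) ∨ ((x_1 ⊃ x_1) ⊃ ((x_2 ≡ x_1) ⊃ x_2))) = 1 ∨ 1 = 1
x_2 ⊃ x_1 = 1 ⊃ 1 = 4
(x_2 ⊃ x_1) ⊃ x_1 = 4 ⊃ 1 = 1
¬x_2 = ¬1 = 3
¬¬x_2 = ¬3 = 1
x_2 ∨ ¬¬x_2 = 1 ∨ 1 = 1
((x_2 ⊃ x_1) ⊃ x_1) ∨ (x_2 ∨ ¬¬x_2) = 1 ∨ 1 = 1
((x_2 ∨ ¬(x_2 ⊃ x_2)) ∨ (((x_2 ≡ x_2) ⊃ (x_2 ∨ x_2)) ∨ ((x_1 ⊃ x_1) ⊃ ((x_2 ≡ x_1) ⊃ x_2)))) ≡ (((x_2 ⊃ x_1) ⊃ x_1) ∨ (x_2 ∨ ¬¬x_2)) = 1 ≡ 1 = 4
¬¬(((x_2 ⊃ x_2) ∨ ((x_2 ≡ x_2) ∨ x_1)) ≡ (((x_1 ⊃ x_2) ≡ (x_2 ≡ x_1)) ⊃ (x_1 ∨ (x_2 ∨ x_1)))) ≡ (((x_2 ∨ ¬(x_2 ⊃ x_2)) ∨ (((x_2 ≡ x_2) ⊃ (x_2 ∨ x_2)) ∨ ((x_1 ⊃ x_1) ⊃ ((x_2 ≡ x_1) ⊃ x_2)))) ≡ (((x_2 ⊃ x_1) ⊃ x_1) ∨ (x_2 ∨ ¬¬x_2))) = 1 ≡ 4 = 1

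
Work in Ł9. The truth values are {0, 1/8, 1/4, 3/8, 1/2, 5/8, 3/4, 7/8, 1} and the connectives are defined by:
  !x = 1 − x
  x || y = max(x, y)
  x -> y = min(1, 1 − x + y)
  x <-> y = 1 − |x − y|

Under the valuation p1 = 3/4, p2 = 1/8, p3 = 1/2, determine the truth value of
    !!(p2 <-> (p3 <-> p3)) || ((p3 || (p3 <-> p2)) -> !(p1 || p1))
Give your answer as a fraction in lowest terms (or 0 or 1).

p3 <-> p3 = 1/2 <-> 1/2 = 1
p2 <-> (p3 <-> p3) = 1/8 <-> 1 = 1/8
!(p2 <-> (p3 <-> p3)) = !1/8 = 7/8
!!(p2 <-> (p3 <-> p3)) = !7/8 = 1/8
p3 <-> p2 = 1/2 <-> 1/8 = 5/8
p3 || (p3 <-> p2) = 1/2 || 5/8 = 5/8
p1 || p1 = 3/4 || 3/4 = 3/4
!(p1 || p1) = !3/4 = 1/4
(p3 || (p3 <-> p2)) -> !(p1 || p1) = 5/8 -> 1/4 = 5/8
!!(p2 <-> (p3 <-> p3)) || ((p3 || (p3 <-> p2)) -> !(p1 || p1)) = 1/8 || 5/8 = 5/8

5/8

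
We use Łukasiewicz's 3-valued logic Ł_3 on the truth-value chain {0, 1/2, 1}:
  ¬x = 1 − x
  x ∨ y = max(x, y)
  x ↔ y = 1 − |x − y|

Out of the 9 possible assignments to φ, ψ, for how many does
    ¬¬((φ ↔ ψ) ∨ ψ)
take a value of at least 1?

5

φ = 0, ψ = 0 ↦ 1  ≥
φ = 0, ψ = 1/2 ↦ 1/2  <
φ = 0, ψ = 1 ↦ 1  ≥
φ = 1/2, ψ = 0 ↦ 1/2  <
φ = 1/2, ψ = 1/2 ↦ 1  ≥
φ = 1/2, ψ = 1 ↦ 1  ≥
φ = 1, ψ = 0 ↦ 0  <
φ = 1, ψ = 1/2 ↦ 1/2  <
φ = 1, ψ = 1 ↦ 1  ≥
So 5 of the 9 assignments meet the threshold.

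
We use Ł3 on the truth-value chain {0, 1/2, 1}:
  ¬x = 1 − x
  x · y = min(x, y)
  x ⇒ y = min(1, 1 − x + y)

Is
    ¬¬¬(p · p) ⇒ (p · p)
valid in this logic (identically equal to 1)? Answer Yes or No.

Counterexample: take p = 0.
p · p = 0 · 0 = 0
¬(p · p) = ¬0 = 1
¬¬(p · p) = ¬1 = 0
¬¬¬(p · p) = ¬0 = 1
p · p = 0 · 0 = 0
¬¬¬(p · p) ⇒ (p · p) = 1 ⇒ 0 = 0
This gives 0 ≠ 1.

No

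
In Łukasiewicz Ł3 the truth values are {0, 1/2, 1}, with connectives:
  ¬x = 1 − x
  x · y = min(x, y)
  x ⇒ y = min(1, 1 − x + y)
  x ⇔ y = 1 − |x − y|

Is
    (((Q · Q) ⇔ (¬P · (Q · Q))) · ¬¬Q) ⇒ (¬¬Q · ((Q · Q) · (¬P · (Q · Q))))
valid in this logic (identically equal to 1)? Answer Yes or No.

Counterexample: take P = 1, Q = 1/2.
Q · Q = 1/2 · 1/2 = 1/2
¬P = ¬1 = 0
Q · Q = 1/2 · 1/2 = 1/2
¬P · (Q · Q) = 0 · 1/2 = 0
(Q · Q) ⇔ (¬P · (Q · Q)) = 1/2 ⇔ 0 = 1/2
¬Q = ¬1/2 = 1/2
¬¬Q = ¬1/2 = 1/2
((Q · Q) ⇔ (¬P · (Q · Q))) · ¬¬Q = 1/2 · 1/2 = 1/2
¬Q = ¬1/2 = 1/2
¬¬Q = ¬1/2 = 1/2
Q · Q = 1/2 · 1/2 = 1/2
¬P = ¬1 = 0
Q · Q = 1/2 · 1/2 = 1/2
¬P · (Q · Q) = 0 · 1/2 = 0
(Q · Q) · (¬P · (Q · Q)) = 1/2 · 0 = 0
¬¬Q · ((Q · Q) · (¬P · (Q · Q))) = 1/2 · 0 = 0
(((Q · Q) ⇔ (¬P · (Q · Q))) · ¬¬Q) ⇒ (¬¬Q · ((Q · Q) · (¬P · (Q · Q)))) = 1/2 ⇒ 0 = 1/2
This gives 1/2 ≠ 1.

No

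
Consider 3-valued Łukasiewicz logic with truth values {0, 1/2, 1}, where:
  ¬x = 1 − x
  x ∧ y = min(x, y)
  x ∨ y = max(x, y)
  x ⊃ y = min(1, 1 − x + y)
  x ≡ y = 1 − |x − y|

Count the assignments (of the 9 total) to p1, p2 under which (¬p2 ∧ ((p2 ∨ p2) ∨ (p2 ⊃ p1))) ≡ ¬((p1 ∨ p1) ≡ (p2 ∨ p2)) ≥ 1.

4

p1 = 0, p2 = 0 ↦ 0  <
p1 = 0, p2 = 1/2 ↦ 1  ≥
p1 = 0, p2 = 1 ↦ 0  <
p1 = 1/2, p2 = 0 ↦ 1/2  <
p1 = 1/2, p2 = 1/2 ↦ 1/2  <
p1 = 1/2, p2 = 1 ↦ 1/2  <
p1 = 1, p2 = 0 ↦ 1  ≥
p1 = 1, p2 = 1/2 ↦ 1  ≥
p1 = 1, p2 = 1 ↦ 1  ≥
So 4 of the 9 assignments meet the threshold.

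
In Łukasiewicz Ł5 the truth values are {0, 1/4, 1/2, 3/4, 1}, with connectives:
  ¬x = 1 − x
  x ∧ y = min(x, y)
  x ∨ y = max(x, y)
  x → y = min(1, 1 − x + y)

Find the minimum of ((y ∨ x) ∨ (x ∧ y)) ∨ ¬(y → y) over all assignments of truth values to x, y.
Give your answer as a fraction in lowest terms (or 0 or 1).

Take x = 0, y = 0:
y ∨ x = 0 ∨ 0 = 0
x ∧ y = 0 ∧ 0 = 0
(y ∨ x) ∨ (x ∧ y) = 0 ∨ 0 = 0
y → y = 0 → 0 = 1
¬(y → y) = ¬1 = 0
((y ∨ x) ∨ (x ∧ y)) ∨ ¬(y → y) = 0 ∨ 0 = 0
No assignment yields a value below 0, so this is the minimum.

0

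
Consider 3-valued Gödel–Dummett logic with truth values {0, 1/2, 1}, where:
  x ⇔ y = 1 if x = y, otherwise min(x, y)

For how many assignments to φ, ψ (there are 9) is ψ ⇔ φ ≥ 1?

3

φ = 0, ψ = 0 ↦ 1  ≥
φ = 0, ψ = 1/2 ↦ 0  <
φ = 0, ψ = 1 ↦ 0  <
φ = 1/2, ψ = 0 ↦ 0  <
φ = 1/2, ψ = 1/2 ↦ 1  ≥
φ = 1/2, ψ = 1 ↦ 1/2  <
φ = 1, ψ = 0 ↦ 0  <
φ = 1, ψ = 1/2 ↦ 1/2  <
φ = 1, ψ = 1 ↦ 1  ≥
So 3 of the 9 assignments meet the threshold.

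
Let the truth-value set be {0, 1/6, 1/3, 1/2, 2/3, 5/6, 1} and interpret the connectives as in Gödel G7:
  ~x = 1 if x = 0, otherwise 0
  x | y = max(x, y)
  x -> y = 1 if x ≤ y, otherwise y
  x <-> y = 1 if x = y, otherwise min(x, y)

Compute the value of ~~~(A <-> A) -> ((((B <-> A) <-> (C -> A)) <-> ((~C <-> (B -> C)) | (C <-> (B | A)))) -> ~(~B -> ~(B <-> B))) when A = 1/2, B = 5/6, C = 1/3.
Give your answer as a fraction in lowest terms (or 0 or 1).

A <-> A = 1/2 <-> 1/2 = 1
~(A <-> A) = ~1 = 0
~~(A <-> A) = ~0 = 1
~~~(A <-> A) = ~1 = 0
B <-> A = 5/6 <-> 1/2 = 1/2
C -> A = 1/3 -> 1/2 = 1
(B <-> A) <-> (C -> A) = 1/2 <-> 1 = 1/2
~C = ~1/3 = 0
B -> C = 5/6 -> 1/3 = 1/3
~C <-> (B -> C) = 0 <-> 1/3 = 0
B | A = 5/6 | 1/2 = 5/6
C <-> (B | A) = 1/3 <-> 5/6 = 1/3
(~C <-> (B -> C)) | (C <-> (B | A)) = 0 | 1/3 = 1/3
((B <-> A) <-> (C -> A)) <-> ((~C <-> (B -> C)) | (C <-> (B | A))) = 1/2 <-> 1/3 = 1/3
~B = ~5/6 = 0
B <-> B = 5/6 <-> 5/6 = 1
~(B <-> B) = ~1 = 0
~B -> ~(B <-> B) = 0 -> 0 = 1
~(~B -> ~(B <-> B)) = ~1 = 0
(((B <-> A) <-> (C -> A)) <-> ((~C <-> (B -> C)) | (C <-> (B | A)))) -> ~(~B -> ~(B <-> B)) = 1/3 -> 0 = 0
~~~(A <-> A) -> ((((B <-> A) <-> (C -> A)) <-> ((~C <-> (B -> C)) | (C <-> (B | A)))) -> ~(~B -> ~(B <-> B))) = 0 -> 0 = 1

1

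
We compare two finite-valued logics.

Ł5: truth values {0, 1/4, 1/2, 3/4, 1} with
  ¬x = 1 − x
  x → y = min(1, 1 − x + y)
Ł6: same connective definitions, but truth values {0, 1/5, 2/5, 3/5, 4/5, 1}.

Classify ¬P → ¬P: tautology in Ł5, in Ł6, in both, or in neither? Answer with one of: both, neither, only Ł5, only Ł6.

In Ł5: every assignment gives 1 — tautology.
In Ł6: every assignment gives 1 — tautology.

both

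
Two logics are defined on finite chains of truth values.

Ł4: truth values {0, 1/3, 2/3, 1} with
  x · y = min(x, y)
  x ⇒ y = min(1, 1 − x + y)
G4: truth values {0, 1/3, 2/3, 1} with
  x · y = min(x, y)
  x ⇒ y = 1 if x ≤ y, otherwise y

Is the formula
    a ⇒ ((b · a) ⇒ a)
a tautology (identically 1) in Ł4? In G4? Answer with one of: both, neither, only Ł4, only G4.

In Ł4: every assignment gives 1 — tautology.
In G4: every assignment gives 1 — tautology.

both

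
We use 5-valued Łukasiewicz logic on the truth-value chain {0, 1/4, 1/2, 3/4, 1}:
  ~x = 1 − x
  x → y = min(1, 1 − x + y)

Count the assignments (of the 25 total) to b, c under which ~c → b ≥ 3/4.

value 1: 15 assignments (counts)
value 3/4: 4 assignments (counts)
value 1/2: 3 assignments
value 1/4: 2 assignments
value 0: 1 assignment
So 19 of the 25 assignments meet the threshold.

19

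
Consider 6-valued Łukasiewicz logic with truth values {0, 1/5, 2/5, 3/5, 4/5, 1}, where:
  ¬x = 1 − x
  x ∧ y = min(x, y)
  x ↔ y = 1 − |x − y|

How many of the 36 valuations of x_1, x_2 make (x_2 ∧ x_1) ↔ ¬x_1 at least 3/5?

value 1: 3 assignments (counts)
value 4/5: 11 assignments (counts)
value 3/5: 4 assignments (counts)
value 2/5: 9 assignments
value 1/5: 2 assignments
value 0: 7 assignments
So 18 of the 36 assignments meet the threshold.

18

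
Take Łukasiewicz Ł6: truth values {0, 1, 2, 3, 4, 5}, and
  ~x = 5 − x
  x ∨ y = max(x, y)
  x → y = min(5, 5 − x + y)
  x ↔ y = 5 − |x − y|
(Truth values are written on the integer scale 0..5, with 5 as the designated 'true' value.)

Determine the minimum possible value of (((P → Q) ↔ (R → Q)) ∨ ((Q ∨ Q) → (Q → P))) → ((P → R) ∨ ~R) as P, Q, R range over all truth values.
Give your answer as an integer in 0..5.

Take P = 4, Q = 0, R = 2:
P → Q = 4 → 0 = 1
R → Q = 2 → 0 = 3
(P → Q) ↔ (R → Q) = 1 ↔ 3 = 3
Q ∨ Q = 0 ∨ 0 = 0
Q → P = 0 → 4 = 5
(Q ∨ Q) → (Q → P) = 0 → 5 = 5
((P → Q) ↔ (R → Q)) ∨ ((Q ∨ Q) → (Q → P)) = 3 ∨ 5 = 5
P → R = 4 → 2 = 3
~R = ~2 = 3
(P → R) ∨ ~R = 3 ∨ 3 = 3
(((P → Q) ↔ (R → Q)) ∨ ((Q ∨ Q) → (Q → P))) → ((P → R) ∨ ~R) = 5 → 3 = 3
No assignment yields a value below 3, so this is the minimum.

3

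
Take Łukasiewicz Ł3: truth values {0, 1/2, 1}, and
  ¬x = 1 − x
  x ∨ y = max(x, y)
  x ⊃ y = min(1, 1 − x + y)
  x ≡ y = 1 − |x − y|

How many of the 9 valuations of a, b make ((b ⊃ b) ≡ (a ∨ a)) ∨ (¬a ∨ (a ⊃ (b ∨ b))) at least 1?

8

a = 0, b = 0 ↦ 1  ≥
a = 0, b = 1/2 ↦ 1  ≥
a = 0, b = 1 ↦ 1  ≥
a = 1/2, b = 0 ↦ 1/2  <
a = 1/2, b = 1/2 ↦ 1  ≥
a = 1/2, b = 1 ↦ 1  ≥
a = 1, b = 0 ↦ 1  ≥
a = 1, b = 1/2 ↦ 1  ≥
a = 1, b = 1 ↦ 1  ≥
So 8 of the 9 assignments meet the threshold.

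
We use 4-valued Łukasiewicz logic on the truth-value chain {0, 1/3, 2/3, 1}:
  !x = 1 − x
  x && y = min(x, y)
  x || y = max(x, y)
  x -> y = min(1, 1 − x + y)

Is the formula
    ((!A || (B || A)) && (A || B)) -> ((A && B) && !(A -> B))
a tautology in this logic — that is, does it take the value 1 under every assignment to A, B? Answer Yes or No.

No

Counterexample: take A = 0, B = 1/3.
!A = !0 = 1
B || A = 1/3 || 0 = 1/3
!A || (B || A) = 1 || 1/3 = 1
A || B = 0 || 1/3 = 1/3
(!A || (B || A)) && (A || B) = 1 && 1/3 = 1/3
A && B = 0 && 1/3 = 0
A -> B = 0 -> 1/3 = 1
!(A -> B) = !1 = 0
(A && B) && !(A -> B) = 0 && 0 = 0
((!A || (B || A)) && (A || B)) -> ((A && B) && !(A -> B)) = 1/3 -> 0 = 2/3
This gives 2/3 ≠ 1.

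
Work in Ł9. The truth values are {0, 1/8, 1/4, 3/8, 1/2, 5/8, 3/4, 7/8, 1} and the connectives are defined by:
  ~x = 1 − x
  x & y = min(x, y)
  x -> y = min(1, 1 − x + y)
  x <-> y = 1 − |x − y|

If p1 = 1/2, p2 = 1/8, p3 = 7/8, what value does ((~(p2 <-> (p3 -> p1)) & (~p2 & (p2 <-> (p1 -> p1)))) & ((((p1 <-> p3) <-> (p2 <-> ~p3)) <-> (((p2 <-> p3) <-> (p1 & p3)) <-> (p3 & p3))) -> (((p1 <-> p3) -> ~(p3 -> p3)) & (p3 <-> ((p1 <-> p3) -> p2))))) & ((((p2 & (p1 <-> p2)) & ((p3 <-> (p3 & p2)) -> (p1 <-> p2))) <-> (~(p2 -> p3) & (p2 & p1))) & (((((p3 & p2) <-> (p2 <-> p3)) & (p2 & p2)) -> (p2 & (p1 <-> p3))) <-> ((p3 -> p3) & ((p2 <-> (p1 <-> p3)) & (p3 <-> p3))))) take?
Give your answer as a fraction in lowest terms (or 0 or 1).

1/8

p3 -> p1 = 7/8 -> 1/2 = 5/8
p2 <-> (p3 -> p1) = 1/8 <-> 5/8 = 1/2
~(p2 <-> (p3 -> p1)) = ~1/2 = 1/2
~p2 = ~1/8 = 7/8
p1 -> p1 = 1/2 -> 1/2 = 1
p2 <-> (p1 -> p1) = 1/8 <-> 1 = 1/8
~p2 & (p2 <-> (p1 -> p1)) = 7/8 & 1/8 = 1/8
~(p2 <-> (p3 -> p1)) & (~p2 & (p2 <-> (p1 -> p1))) = 1/2 & 1/8 = 1/8
p1 <-> p3 = 1/2 <-> 7/8 = 5/8
~p3 = ~7/8 = 1/8
p2 <-> ~p3 = 1/8 <-> 1/8 = 1
(p1 <-> p3) <-> (p2 <-> ~p3) = 5/8 <-> 1 = 5/8
p2 <-> p3 = 1/8 <-> 7/8 = 1/4
p1 & p3 = 1/2 & 7/8 = 1/2
(p2 <-> p3) <-> (p1 & p3) = 1/4 <-> 1/2 = 3/4
p3 & p3 = 7/8 & 7/8 = 7/8
((p2 <-> p3) <-> (p1 & p3)) <-> (p3 & p3) = 3/4 <-> 7/8 = 7/8
((p1 <-> p3) <-> (p2 <-> ~p3)) <-> (((p2 <-> p3) <-> (p1 & p3)) <-> (p3 & p3)) = 5/8 <-> 7/8 = 3/4
p1 <-> p3 = 1/2 <-> 7/8 = 5/8
p3 -> p3 = 7/8 -> 7/8 = 1
~(p3 -> p3) = ~1 = 0
(p1 <-> p3) -> ~(p3 -> p3) = 5/8 -> 0 = 3/8
p1 <-> p3 = 1/2 <-> 7/8 = 5/8
(p1 <-> p3) -> p2 = 5/8 -> 1/8 = 1/2
p3 <-> ((p1 <-> p3) -> p2) = 7/8 <-> 1/2 = 5/8
((p1 <-> p3) -> ~(p3 -> p3)) & (p3 <-> ((p1 <-> p3) -> p2)) = 3/8 & 5/8 = 3/8
(((p1 <-> p3) <-> (p2 <-> ~p3)) <-> (((p2 <-> p3) <-> (p1 & p3)) <-> (p3 & p3))) -> (((p1 <-> p3) -> ~(p3 -> p3)) & (p3 <-> ((p1 <-> p3) -> p2))) = 3/4 -> 3/8 = 5/8
(~(p2 <-> (p3 -> p1)) & (~p2 & (p2 <-> (p1 -> p1)))) & ((((p1 <-> p3) <-> (p2 <-> ~p3)) <-> (((p2 <-> p3) <-> (p1 & p3)) <-> (p3 & p3))) -> (((p1 <-> p3) -> ~(p3 -> p3)) & (p3 <-> ((p1 <-> p3) -> p2)))) = 1/8 & 5/8 = 1/8
p1 <-> p2 = 1/2 <-> 1/8 = 5/8
p2 & (p1 <-> p2) = 1/8 & 5/8 = 1/8
p3 & p2 = 7/8 & 1/8 = 1/8
p3 <-> (p3 & p2) = 7/8 <-> 1/8 = 1/4
p1 <-> p2 = 1/2 <-> 1/8 = 5/8
(p3 <-> (p3 & p2)) -> (p1 <-> p2) = 1/4 -> 5/8 = 1
(p2 & (p1 <-> p2)) & ((p3 <-> (p3 & p2)) -> (p1 <-> p2)) = 1/8 & 1 = 1/8
p2 -> p3 = 1/8 -> 7/8 = 1
~(p2 -> p3) = ~1 = 0
p2 & p1 = 1/8 & 1/2 = 1/8
~(p2 -> p3) & (p2 & p1) = 0 & 1/8 = 0
((p2 & (p1 <-> p2)) & ((p3 <-> (p3 & p2)) -> (p1 <-> p2))) <-> (~(p2 -> p3) & (p2 & p1)) = 1/8 <-> 0 = 7/8
p3 & p2 = 7/8 & 1/8 = 1/8
p2 <-> p3 = 1/8 <-> 7/8 = 1/4
(p3 & p2) <-> (p2 <-> p3) = 1/8 <-> 1/4 = 7/8
p2 & p2 = 1/8 & 1/8 = 1/8
((p3 & p2) <-> (p2 <-> p3)) & (p2 & p2) = 7/8 & 1/8 = 1/8
p1 <-> p3 = 1/2 <-> 7/8 = 5/8
p2 & (p1 <-> p3) = 1/8 & 5/8 = 1/8
(((p3 & p2) <-> (p2 <-> p3)) & (p2 & p2)) -> (p2 & (p1 <-> p3)) = 1/8 -> 1/8 = 1
p3 -> p3 = 7/8 -> 7/8 = 1
p1 <-> p3 = 1/2 <-> 7/8 = 5/8
p2 <-> (p1 <-> p3) = 1/8 <-> 5/8 = 1/2
p3 <-> p3 = 7/8 <-> 7/8 = 1
(p2 <-> (p1 <-> p3)) & (p3 <-> p3) = 1/2 & 1 = 1/2
(p3 -> p3) & ((p2 <-> (p1 <-> p3)) & (p3 <-> p3)) = 1 & 1/2 = 1/2
((((p3 & p2) <-> (p2 <-> p3)) & (p2 & p2)) -> (p2 & (p1 <-> p3))) <-> ((p3 -> p3) & ((p2 <-> (p1 <-> p3)) & (p3 <-> p3))) = 1 <-> 1/2 = 1/2
(((p2 & (p1 <-> p2)) & ((p3 <-> (p3 & p2)) -> (p1 <-> p2))) <-> (~(p2 -> p3) & (p2 & p1))) & (((((p3 & p2) <-> (p2 <-> p3)) & (p2 & p2)) -> (p2 & (p1 <-> p3))) <-> ((p3 -> p3) & ((p2 <-> (p1 <-> p3)) & (p3 <-> p3)))) = 7/8 & 1/2 = 1/2
((~(p2 <-> (p3 -> p1)) & (~p2 & (p2 <-> (p1 -> p1)))) & ((((p1 <-> p3) <-> (p2 <-> ~p3)) <-> (((p2 <-> p3) <-> (p1 & p3)) <-> (p3 & p3))) -> (((p1 <-> p3) -> ~(p3 -> p3)) & (p3 <-> ((p1 <-> p3) -> p2))))) & ((((p2 & (p1 <-> p2)) & ((p3 <-> (p3 & p2)) -> (p1 <-> p2))) <-> (~(p2 -> p3) & (p2 & p1))) & (((((p3 & p2) <-> (p2 <-> p3)) & (p2 & p2)) -> (p2 & (p1 <-> p3))) <-> ((p3 -> p3) & ((p2 <-> (p1 <-> p3)) & (p3 <-> p3))))) = 1/8 & 1/2 = 1/8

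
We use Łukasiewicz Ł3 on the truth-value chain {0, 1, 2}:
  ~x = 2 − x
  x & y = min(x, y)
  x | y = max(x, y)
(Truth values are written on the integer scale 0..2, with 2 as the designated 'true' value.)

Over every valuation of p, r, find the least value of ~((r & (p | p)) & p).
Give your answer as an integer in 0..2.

Take p = 2, r = 2:
p | p = 2 | 2 = 2
r & (p | p) = 2 & 2 = 2
(r & (p | p)) & p = 2 & 2 = 2
~((r & (p | p)) & p) = ~2 = 0
No assignment yields a value below 0, so this is the minimum.

0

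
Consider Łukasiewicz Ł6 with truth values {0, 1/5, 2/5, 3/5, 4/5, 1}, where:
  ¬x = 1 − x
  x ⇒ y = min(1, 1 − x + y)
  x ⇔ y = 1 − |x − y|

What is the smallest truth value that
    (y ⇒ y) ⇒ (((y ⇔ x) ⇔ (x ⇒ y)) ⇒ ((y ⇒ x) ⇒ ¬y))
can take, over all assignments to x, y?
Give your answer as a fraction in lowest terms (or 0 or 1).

Take x = 1, y = 1:
y ⇒ y = 1 ⇒ 1 = 1
y ⇔ x = 1 ⇔ 1 = 1
x ⇒ y = 1 ⇒ 1 = 1
(y ⇔ x) ⇔ (x ⇒ y) = 1 ⇔ 1 = 1
y ⇒ x = 1 ⇒ 1 = 1
¬y = ¬1 = 0
(y ⇒ x) ⇒ ¬y = 1 ⇒ 0 = 0
((y ⇔ x) ⇔ (x ⇒ y)) ⇒ ((y ⇒ x) ⇒ ¬y) = 1 ⇒ 0 = 0
(y ⇒ y) ⇒ (((y ⇔ x) ⇔ (x ⇒ y)) ⇒ ((y ⇒ x) ⇒ ¬y)) = 1 ⇒ 0 = 0
No assignment yields a value below 0, so this is the minimum.

0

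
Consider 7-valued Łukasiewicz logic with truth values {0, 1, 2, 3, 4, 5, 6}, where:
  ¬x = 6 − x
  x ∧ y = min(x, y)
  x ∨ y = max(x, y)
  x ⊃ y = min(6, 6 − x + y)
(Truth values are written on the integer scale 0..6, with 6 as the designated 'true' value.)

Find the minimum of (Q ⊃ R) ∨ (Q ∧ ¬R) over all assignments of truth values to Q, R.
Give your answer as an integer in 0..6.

Take Q = 3, R = 0:
Q ⊃ R = 3 ⊃ 0 = 3
¬R = ¬0 = 6
Q ∧ ¬R = 3 ∧ 6 = 3
(Q ⊃ R) ∨ (Q ∧ ¬R) = 3 ∨ 3 = 3
No assignment yields a value below 3, so this is the minimum.

3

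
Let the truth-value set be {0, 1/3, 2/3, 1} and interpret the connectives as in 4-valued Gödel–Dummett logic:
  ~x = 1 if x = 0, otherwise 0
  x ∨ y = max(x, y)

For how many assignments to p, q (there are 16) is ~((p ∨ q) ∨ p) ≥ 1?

p = 0, q = 0 ↦ 1  ≥
p = 0, q = 1/3 ↦ 0  <
p = 0, q = 2/3 ↦ 0  <
p = 0, q = 1 ↦ 0  <
p = 1/3, q = 0 ↦ 0  <
p = 1/3, q = 1/3 ↦ 0  <
p = 1/3, q = 2/3 ↦ 0  <
p = 1/3, q = 1 ↦ 0  <
p = 2/3, q = 0 ↦ 0  <
p = 2/3, q = 1/3 ↦ 0  <
p = 2/3, q = 2/3 ↦ 0  <
p = 2/3, q = 1 ↦ 0  <
p = 1, q = 0 ↦ 0  <
p = 1, q = 1/3 ↦ 0  <
p = 1, q = 2/3 ↦ 0  <
p = 1, q = 1 ↦ 0  <
So 1 of the 16 assignments meets the threshold.

1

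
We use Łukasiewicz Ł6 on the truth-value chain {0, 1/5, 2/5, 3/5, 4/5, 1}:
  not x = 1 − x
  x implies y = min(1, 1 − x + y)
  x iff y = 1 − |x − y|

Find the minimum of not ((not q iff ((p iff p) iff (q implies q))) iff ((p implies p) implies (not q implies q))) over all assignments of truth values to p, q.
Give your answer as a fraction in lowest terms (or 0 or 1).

Take p = 0, q = 2/5:
not q = not 2/5 = 3/5
p iff p = 0 iff 0 = 1
q implies q = 2/5 implies 2/5 = 1
(p iff p) iff (q implies q) = 1 iff 1 = 1
not q iff ((p iff p) iff (q implies q)) = 3/5 iff 1 = 3/5
p implies p = 0 implies 0 = 1
not q = not 2/5 = 3/5
not q implies q = 3/5 implies 2/5 = 4/5
(p implies p) implies (not q implies q) = 1 implies 4/5 = 4/5
(not q iff ((p iff p) iff (q implies q))) iff ((p implies p) implies (not q implies q)) = 3/5 iff 4/5 = 4/5
not ((not q iff ((p iff p) iff (q implies q))) iff ((p implies p) implies (not q implies q))) = not 4/5 = 1/5
No assignment yields a value below 1/5, so this is the minimum.

1/5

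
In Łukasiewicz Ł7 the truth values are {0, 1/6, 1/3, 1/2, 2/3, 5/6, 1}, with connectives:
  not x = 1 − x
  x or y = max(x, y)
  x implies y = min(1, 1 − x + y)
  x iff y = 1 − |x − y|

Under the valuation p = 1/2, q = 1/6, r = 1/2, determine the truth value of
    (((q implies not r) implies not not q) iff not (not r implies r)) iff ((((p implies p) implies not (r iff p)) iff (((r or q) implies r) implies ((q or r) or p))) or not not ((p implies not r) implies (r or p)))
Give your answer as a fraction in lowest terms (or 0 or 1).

2/3

not r = not 1/2 = 1/2
q implies not r = 1/6 implies 1/2 = 1
not q = not 1/6 = 5/6
not not q = not 5/6 = 1/6
(q implies not r) implies not not q = 1 implies 1/6 = 1/6
not r = not 1/2 = 1/2
not r implies r = 1/2 implies 1/2 = 1
not (not r implies r) = not 1 = 0
((q implies not r) implies not not q) iff not (not r implies r) = 1/6 iff 0 = 5/6
p implies p = 1/2 implies 1/2 = 1
r iff p = 1/2 iff 1/2 = 1
not (r iff p) = not 1 = 0
(p implies p) implies not (r iff p) = 1 implies 0 = 0
r or q = 1/2 or 1/6 = 1/2
(r or q) implies r = 1/2 implies 1/2 = 1
q or r = 1/6 or 1/2 = 1/2
(q or r) or p = 1/2 or 1/2 = 1/2
((r or q) implies r) implies ((q or r) or p) = 1 implies 1/2 = 1/2
((p implies p) implies not (r iff p)) iff (((r or q) implies r) implies ((q or r) or p)) = 0 iff 1/2 = 1/2
not r = not 1/2 = 1/2
p implies not r = 1/2 implies 1/2 = 1
r or p = 1/2 or 1/2 = 1/2
(p implies not r) implies (r or p) = 1 implies 1/2 = 1/2
not ((p implies not r) implies (r or p)) = not 1/2 = 1/2
not not ((p implies not r) implies (r or p)) = not 1/2 = 1/2
(((p implies p) implies not (r iff p)) iff (((r or q) implies r) implies ((q or r) or p))) or not not ((p implies not r) implies (r or p)) = 1/2 or 1/2 = 1/2
(((q implies not r) implies not not q) iff not (not r implies r)) iff ((((p implies p) implies not (r iff p)) iff (((r or q) implies r) implies ((q or r) or p))) or not not ((p implies not r) implies (r or p))) = 5/6 iff 1/2 = 2/3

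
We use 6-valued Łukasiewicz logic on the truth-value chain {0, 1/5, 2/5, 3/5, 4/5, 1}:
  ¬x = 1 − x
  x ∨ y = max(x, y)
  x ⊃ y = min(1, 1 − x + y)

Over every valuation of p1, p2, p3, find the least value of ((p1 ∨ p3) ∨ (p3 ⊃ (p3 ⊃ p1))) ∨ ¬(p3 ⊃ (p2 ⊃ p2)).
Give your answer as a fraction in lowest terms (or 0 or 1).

4/5

Take p1 = 0, p2 = 0, p3 = 3/5:
p1 ∨ p3 = 0 ∨ 3/5 = 3/5
p3 ⊃ p1 = 3/5 ⊃ 0 = 2/5
p3 ⊃ (p3 ⊃ p1) = 3/5 ⊃ 2/5 = 4/5
(p1 ∨ p3) ∨ (p3 ⊃ (p3 ⊃ p1)) = 3/5 ∨ 4/5 = 4/5
p2 ⊃ p2 = 0 ⊃ 0 = 1
p3 ⊃ (p2 ⊃ p2) = 3/5 ⊃ 1 = 1
¬(p3 ⊃ (p2 ⊃ p2)) = ¬1 = 0
((p1 ∨ p3) ∨ (p3 ⊃ (p3 ⊃ p1))) ∨ ¬(p3 ⊃ (p2 ⊃ p2)) = 4/5 ∨ 0 = 4/5
No assignment yields a value below 4/5, so this is the minimum.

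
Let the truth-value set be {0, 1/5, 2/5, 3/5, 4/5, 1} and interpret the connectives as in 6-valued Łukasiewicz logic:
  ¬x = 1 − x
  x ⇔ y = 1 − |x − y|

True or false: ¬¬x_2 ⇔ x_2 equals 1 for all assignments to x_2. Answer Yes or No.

Yes

x_2 = 0 ↦ 1
x_2 = 1/5 ↦ 1
x_2 = 2/5 ↦ 1
x_2 = 3/5 ↦ 1
x_2 = 4/5 ↦ 1
x_2 = 1 ↦ 1
Every assignment gives a value ≥ 1.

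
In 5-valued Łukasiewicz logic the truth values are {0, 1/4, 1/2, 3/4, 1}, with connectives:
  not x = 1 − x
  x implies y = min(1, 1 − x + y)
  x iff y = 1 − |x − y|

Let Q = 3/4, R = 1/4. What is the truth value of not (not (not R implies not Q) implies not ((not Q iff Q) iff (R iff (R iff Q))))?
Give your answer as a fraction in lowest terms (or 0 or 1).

not R = not 1/4 = 3/4
not Q = not 3/4 = 1/4
not R implies not Q = 3/4 implies 1/4 = 1/2
not (not R implies not Q) = not 1/2 = 1/2
not Q = not 3/4 = 1/4
not Q iff Q = 1/4 iff 3/4 = 1/2
R iff Q = 1/4 iff 3/4 = 1/2
R iff (R iff Q) = 1/4 iff 1/2 = 3/4
(not Q iff Q) iff (R iff (R iff Q)) = 1/2 iff 3/4 = 3/4
not ((not Q iff Q) iff (R iff (R iff Q))) = not 3/4 = 1/4
not (not R implies not Q) implies not ((not Q iff Q) iff (R iff (R iff Q))) = 1/2 implies 1/4 = 3/4
not (not (not R implies not Q) implies not ((not Q iff Q) iff (R iff (R iff Q)))) = not 3/4 = 1/4

1/4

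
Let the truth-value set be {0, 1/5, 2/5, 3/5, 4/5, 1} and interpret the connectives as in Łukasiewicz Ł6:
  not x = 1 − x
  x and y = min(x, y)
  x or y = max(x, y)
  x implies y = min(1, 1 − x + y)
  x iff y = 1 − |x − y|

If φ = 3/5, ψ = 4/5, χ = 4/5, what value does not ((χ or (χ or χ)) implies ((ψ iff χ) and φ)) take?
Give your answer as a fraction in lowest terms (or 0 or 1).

1/5

χ or χ = 4/5 or 4/5 = 4/5
χ or (χ or χ) = 4/5 or 4/5 = 4/5
ψ iff χ = 4/5 iff 4/5 = 1
(ψ iff χ) and φ = 1 and 3/5 = 3/5
(χ or (χ or χ)) implies ((ψ iff χ) and φ) = 4/5 implies 3/5 = 4/5
not ((χ or (χ or χ)) implies ((ψ iff χ) and φ)) = not 4/5 = 1/5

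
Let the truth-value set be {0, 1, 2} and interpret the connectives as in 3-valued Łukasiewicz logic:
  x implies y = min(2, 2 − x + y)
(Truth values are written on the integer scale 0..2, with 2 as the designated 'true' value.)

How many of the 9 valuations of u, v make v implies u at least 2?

u = 0, v = 0 ↦ 2  ≥
u = 0, v = 1 ↦ 1  <
u = 0, v = 2 ↦ 0  <
u = 1, v = 0 ↦ 2  ≥
u = 1, v = 1 ↦ 2  ≥
u = 1, v = 2 ↦ 1  <
u = 2, v = 0 ↦ 2  ≥
u = 2, v = 1 ↦ 2  ≥
u = 2, v = 2 ↦ 2  ≥
So 6 of the 9 assignments meet the threshold.

6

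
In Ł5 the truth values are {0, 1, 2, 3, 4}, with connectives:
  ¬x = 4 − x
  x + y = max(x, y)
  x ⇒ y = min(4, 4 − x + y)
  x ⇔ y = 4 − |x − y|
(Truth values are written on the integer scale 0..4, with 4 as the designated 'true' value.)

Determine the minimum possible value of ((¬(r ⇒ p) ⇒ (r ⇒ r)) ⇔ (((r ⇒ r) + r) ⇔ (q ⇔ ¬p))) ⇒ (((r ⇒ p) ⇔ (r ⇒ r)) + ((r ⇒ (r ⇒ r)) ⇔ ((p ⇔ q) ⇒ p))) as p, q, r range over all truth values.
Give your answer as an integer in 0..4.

2

Take p = 2, q = 2, r = 4:
r ⇒ p = 4 ⇒ 2 = 2
¬(r ⇒ p) = ¬2 = 2
r ⇒ r = 4 ⇒ 4 = 4
¬(r ⇒ p) ⇒ (r ⇒ r) = 2 ⇒ 4 = 4
r ⇒ r = 4 ⇒ 4 = 4
(r ⇒ r) + r = 4 + 4 = 4
¬p = ¬2 = 2
q ⇔ ¬p = 2 ⇔ 2 = 4
((r ⇒ r) + r) ⇔ (q ⇔ ¬p) = 4 ⇔ 4 = 4
(¬(r ⇒ p) ⇒ (r ⇒ r)) ⇔ (((r ⇒ r) + r) ⇔ (q ⇔ ¬p)) = 4 ⇔ 4 = 4
r ⇒ p = 4 ⇒ 2 = 2
r ⇒ r = 4 ⇒ 4 = 4
(r ⇒ p) ⇔ (r ⇒ r) = 2 ⇔ 4 = 2
r ⇒ r = 4 ⇒ 4 = 4
r ⇒ (r ⇒ r) = 4 ⇒ 4 = 4
p ⇔ q = 2 ⇔ 2 = 4
(p ⇔ q) ⇒ p = 4 ⇒ 2 = 2
(r ⇒ (r ⇒ r)) ⇔ ((p ⇔ q) ⇒ p) = 4 ⇔ 2 = 2
((r ⇒ p) ⇔ (r ⇒ r)) + ((r ⇒ (r ⇒ r)) ⇔ ((p ⇔ q) ⇒ p)) = 2 + 2 = 2
((¬(r ⇒ p) ⇒ (r ⇒ r)) ⇔ (((r ⇒ r) + r) ⇔ (q ⇔ ¬p))) ⇒ (((r ⇒ p) ⇔ (r ⇒ r)) + ((r ⇒ (r ⇒ r)) ⇔ ((p ⇔ q) ⇒ p))) = 4 ⇒ 2 = 2
No assignment yields a value below 2, so this is the minimum.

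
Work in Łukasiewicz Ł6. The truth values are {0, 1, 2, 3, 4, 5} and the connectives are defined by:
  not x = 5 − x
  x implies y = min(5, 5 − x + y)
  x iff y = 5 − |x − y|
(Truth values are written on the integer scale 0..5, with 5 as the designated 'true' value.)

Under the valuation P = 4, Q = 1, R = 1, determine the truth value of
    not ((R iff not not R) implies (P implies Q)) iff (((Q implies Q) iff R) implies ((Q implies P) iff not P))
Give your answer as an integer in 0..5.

not R = not 1 = 4
not not R = not 4 = 1
R iff not not R = 1 iff 1 = 5
P implies Q = 4 implies 1 = 2
(R iff not not R) implies (P implies Q) = 5 implies 2 = 2
not ((R iff not not R) implies (P implies Q)) = not 2 = 3
Q implies Q = 1 implies 1 = 5
(Q implies Q) iff R = 5 iff 1 = 1
Q implies P = 1 implies 4 = 5
not P = not 4 = 1
(Q implies P) iff not P = 5 iff 1 = 1
((Q implies Q) iff R) implies ((Q implies P) iff not P) = 1 implies 1 = 5
not ((R iff not not R) implies (P implies Q)) iff (((Q implies Q) iff R) implies ((Q implies P) iff not P)) = 3 iff 5 = 3

3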